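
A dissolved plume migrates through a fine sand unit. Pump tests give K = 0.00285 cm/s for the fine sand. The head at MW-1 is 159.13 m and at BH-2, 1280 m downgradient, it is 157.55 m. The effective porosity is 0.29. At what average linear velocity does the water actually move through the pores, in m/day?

0.0105

Convert K: 0.00285 cm/s × 864 = 2.462 m/day.
Hydraulic gradient i = (159.13 − 157.55) / 1280 = 1.58 / 1280 = 0.001234.
Darcy flux q = K · i = 2.462 × 0.001234 = 0.003040 m/day.
Seepage velocity v = q / n_e = 0.003040 / 0.29 = 0.01048 m/day.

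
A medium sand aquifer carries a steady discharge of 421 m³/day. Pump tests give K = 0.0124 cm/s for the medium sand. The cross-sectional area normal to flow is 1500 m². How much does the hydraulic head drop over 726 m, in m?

Convert K: 0.0124 cm/s × 864 = 10.71 m/day.
From Q = K·A·i, i = Q / (K·A) = 421 / (10.71 × 1500) = 0.02620.
Head loss Δh = i · L = 0.02620 × 726 = 19.02 m.

19.0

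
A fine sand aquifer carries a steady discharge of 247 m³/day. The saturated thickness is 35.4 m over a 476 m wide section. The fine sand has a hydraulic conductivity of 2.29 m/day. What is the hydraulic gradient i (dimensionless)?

0.00640

Cross-sectional area A = 476 × 35.4 = 16850 m².
From Q = K·A·i, i = Q / (K·A) = 247 / (2.290 × 16850) = 0.006401.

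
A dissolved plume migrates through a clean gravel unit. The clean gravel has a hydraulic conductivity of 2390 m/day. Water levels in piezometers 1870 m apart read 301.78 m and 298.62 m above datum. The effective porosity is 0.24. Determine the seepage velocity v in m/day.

Hydraulic gradient i = (301.78 − 298.62) / 1870 = 3.16 / 1870 = 0.001690.
Darcy flux q = K · i = 2390 × 0.001690 = 4.039 m/day.
Seepage velocity v = q / n_e = 4.039 / 0.24 = 16.83 m/day.

16.8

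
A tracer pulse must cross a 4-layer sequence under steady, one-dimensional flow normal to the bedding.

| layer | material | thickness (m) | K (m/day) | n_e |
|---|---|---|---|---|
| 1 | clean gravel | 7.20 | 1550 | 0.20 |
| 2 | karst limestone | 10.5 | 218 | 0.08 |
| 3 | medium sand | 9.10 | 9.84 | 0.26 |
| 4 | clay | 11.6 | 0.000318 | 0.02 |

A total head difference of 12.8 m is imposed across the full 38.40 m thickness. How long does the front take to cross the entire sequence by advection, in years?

38.1

With flow normal to the layers, continuity requires the same specific discharge q through every layer.
Σ(b_i/K_i) = 7.20/1550 + 10.5/218 + 9.10/9.84 + 11.6/0.000318 = 36479 d.
q = Δh / Σ(b_i/K_i) = 12.8 / 36479 = 0.0003509 m/day.
In each layer the seepage velocity is v_i = q/n_i, so the layer transit time is t_i = b_i·n_i / q:
  layer 1 (clean gravel): t_1 = 7.20 × 0.20 / 0.0003509 = 4104 d
  layer 2 (karst limestone): t_2 = 10.5 × 0.08 / 0.0003509 = 2394 d
  layer 3 (medium sand): t_3 = 9.10 × 0.26 / 0.0003509 = 6743 d
  layer 4 (clay): t_4 = 11.6 × 0.02 / 0.0003509 = 661.2 d
Total t = Σ t_i = 13902 days = 38.06 years.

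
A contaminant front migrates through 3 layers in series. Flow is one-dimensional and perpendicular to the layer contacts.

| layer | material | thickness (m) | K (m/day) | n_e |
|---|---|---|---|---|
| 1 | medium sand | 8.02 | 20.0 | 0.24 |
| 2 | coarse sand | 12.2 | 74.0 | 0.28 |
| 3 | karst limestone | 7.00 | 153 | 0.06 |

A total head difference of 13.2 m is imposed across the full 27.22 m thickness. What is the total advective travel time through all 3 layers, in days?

With flow normal to the layers, continuity requires the same specific discharge q through every layer.
Σ(b_i/K_i) = 8.02/20.0 + 12.2/74.0 + 7.00/153 = 0.6116 d.
q = Δh / Σ(b_i/K_i) = 13.2 / 0.6116 = 21.58 m/day.
In each layer the seepage velocity is v_i = q/n_i, so the layer transit time is t_i = b_i·n_i / q:
  layer 1 (medium sand): t_1 = 8.02 × 0.24 / 21.58 = 0.08918 d
  layer 2 (coarse sand): t_2 = 12.2 × 0.28 / 21.58 = 0.1583 d
  layer 3 (karst limestone): t_3 = 7.00 × 0.06 / 21.58 = 0.01946 d
Total t = Σ t_i = 0.2669 days.

0.267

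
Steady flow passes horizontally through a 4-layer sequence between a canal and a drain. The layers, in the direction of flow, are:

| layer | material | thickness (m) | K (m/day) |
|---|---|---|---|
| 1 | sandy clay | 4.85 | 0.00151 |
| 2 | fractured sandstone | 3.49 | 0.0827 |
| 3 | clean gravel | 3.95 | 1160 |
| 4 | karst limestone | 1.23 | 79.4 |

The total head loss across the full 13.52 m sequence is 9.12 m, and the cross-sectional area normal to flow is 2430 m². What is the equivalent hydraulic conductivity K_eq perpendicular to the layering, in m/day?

Flow is perpendicular to layering, so the layers act in series and the equivalent K is the thickness-weighted harmonic mean.
Total thickness L = 4.85 + 3.49 + 3.95 + 1.23 = 13.52 m.
Σ(b_i/K_i) = 4.85/0.00151 + 3.49/0.0827 + 3.95/1160 + 1.23/79.4 = 3254 d.
K_eq = L / Σ(b_i/K_i) = 13.52 / 3254 = 0.004155 m/day.

0.00415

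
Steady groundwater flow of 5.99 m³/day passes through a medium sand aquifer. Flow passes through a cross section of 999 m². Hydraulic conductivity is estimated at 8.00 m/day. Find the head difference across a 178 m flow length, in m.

From Q = K·A·i, i = Q / (K·A) = 5.99 / (8.000 × 999.0) = 0.0007495.
Head loss Δh = i · L = 0.0007495 × 178 = 0.1334 m.

0.133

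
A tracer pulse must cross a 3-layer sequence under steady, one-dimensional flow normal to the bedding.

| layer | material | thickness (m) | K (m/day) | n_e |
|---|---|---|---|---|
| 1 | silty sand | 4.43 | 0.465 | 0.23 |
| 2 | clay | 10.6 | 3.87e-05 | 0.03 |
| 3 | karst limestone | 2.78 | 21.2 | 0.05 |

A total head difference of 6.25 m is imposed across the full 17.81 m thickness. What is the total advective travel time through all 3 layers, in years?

177

With flow normal to the layers, continuity requires the same specific discharge q through every layer.
Σ(b_i/K_i) = 4.43/0.465 + 10.6/3.87e-05 + 2.78/21.2 = 2.739e+05 d.
q = Δh / Σ(b_i/K_i) = 6.25 / 2.739e+05 = 2.282e-05 m/day.
In each layer the seepage velocity is v_i = q/n_i, so the layer transit time is t_i = b_i·n_i / q:
  layer 1 (silty sand): t_1 = 4.43 × 0.23 / 2.282e-05 = 44654 d
  layer 2 (clay): t_2 = 10.6 × 0.03 / 2.282e-05 = 13937 d
  layer 3 (karst limestone): t_3 = 2.78 × 0.05 / 2.282e-05 = 6092 d
Total t = Σ t_i = 64683 days = 177.1 years.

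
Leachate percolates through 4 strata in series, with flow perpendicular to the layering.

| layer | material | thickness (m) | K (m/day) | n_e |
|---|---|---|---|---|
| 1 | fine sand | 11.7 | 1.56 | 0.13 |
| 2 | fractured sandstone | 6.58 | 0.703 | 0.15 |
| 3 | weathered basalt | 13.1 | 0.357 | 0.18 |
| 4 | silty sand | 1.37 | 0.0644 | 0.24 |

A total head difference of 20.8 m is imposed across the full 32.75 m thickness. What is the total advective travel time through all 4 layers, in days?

18.7

With flow normal to the layers, continuity requires the same specific discharge q through every layer.
Σ(b_i/K_i) = 11.7/1.56 + 6.58/0.703 + 13.1/0.357 + 1.37/0.0644 = 74.83 d.
q = Δh / Σ(b_i/K_i) = 20.8 / 74.83 = 0.2780 m/day.
In each layer the seepage velocity is v_i = q/n_i, so the layer transit time is t_i = b_i·n_i / q:
  layer 1 (fine sand): t_1 = 11.7 × 0.13 / 0.2780 = 5.472 d
  layer 2 (fractured sandstone): t_2 = 6.58 × 0.15 / 0.2780 = 3.551 d
  layer 3 (weathered basalt): t_3 = 13.1 × 0.18 / 0.2780 = 8.483 d
  layer 4 (silty sand): t_4 = 1.37 × 0.24 / 0.2780 = 1.183 d
Total t = Σ t_i = 18.69 days.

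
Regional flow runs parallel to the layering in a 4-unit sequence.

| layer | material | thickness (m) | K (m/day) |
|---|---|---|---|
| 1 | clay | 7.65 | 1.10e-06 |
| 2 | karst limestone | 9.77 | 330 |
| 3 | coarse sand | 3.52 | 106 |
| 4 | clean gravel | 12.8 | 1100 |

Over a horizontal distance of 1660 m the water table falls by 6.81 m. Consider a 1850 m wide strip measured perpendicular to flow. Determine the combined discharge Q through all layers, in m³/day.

134000

Flow is parallel to layering, so each bed carries its own Darcy discharge and the transmissivities add.
Σ(K_i·b_i) = 1.10e-06×7.65 + 330×9.77 + 106×3.52 + 1100×12.8 = 17677 m²/day.
Hydraulic gradient i = Δh / L = 6.81 / 1660 = 0.004102.
Q = Σ(K_i·b_i) · W · i = 17677 × 1850 × 0.004102 = 1.342e+05 m³/day.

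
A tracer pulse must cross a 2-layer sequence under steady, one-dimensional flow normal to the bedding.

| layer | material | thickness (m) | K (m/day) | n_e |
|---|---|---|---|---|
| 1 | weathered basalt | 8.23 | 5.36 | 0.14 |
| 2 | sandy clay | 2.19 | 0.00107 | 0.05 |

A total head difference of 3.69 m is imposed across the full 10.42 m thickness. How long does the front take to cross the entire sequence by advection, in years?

With flow normal to the layers, continuity requires the same specific discharge q through every layer.
Σ(b_i/K_i) = 8.23/5.36 + 2.19/0.00107 = 2048 d.
q = Δh / Σ(b_i/K_i) = 3.69 / 2048 = 0.001802 m/day.
In each layer the seepage velocity is v_i = q/n_i, so the layer transit time is t_i = b_i·n_i / q:
  layer 1 (weathered basalt): t_1 = 8.23 × 0.14 / 0.001802 = 639.6 d
  layer 2 (sandy clay): t_2 = 2.19 × 0.05 / 0.001802 = 60.78 d
Total t = Σ t_i = 700.4 days = 1.917 years.

1.92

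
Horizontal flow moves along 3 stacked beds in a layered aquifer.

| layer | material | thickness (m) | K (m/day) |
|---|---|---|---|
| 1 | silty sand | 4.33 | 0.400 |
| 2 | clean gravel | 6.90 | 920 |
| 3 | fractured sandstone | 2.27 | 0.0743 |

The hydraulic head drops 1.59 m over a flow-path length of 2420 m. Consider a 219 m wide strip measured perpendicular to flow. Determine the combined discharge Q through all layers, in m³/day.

914

Flow is parallel to layering, so each bed carries its own Darcy discharge and the transmissivities add.
Σ(K_i·b_i) = 0.400×4.33 + 920×6.90 + 0.0743×2.27 = 6350 m²/day.
Hydraulic gradient i = Δh / L = 1.59 / 2420 = 0.0006570.
Q = Σ(K_i·b_i) · W · i = 6350 × 219 × 0.0006570 = 913.7 m³/day.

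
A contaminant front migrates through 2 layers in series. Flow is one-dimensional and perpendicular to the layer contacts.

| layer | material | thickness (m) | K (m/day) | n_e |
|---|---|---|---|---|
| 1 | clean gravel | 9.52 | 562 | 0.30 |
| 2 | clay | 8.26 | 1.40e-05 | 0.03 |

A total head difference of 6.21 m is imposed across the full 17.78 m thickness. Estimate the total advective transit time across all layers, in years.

807

With flow normal to the layers, continuity requires the same specific discharge q through every layer.
Σ(b_i/K_i) = 9.52/562 + 8.26/1.40e-05 = 5.900e+05 d.
q = Δh / Σ(b_i/K_i) = 6.21 / 5.900e+05 = 1.053e-05 m/day.
In each layer the seepage velocity is v_i = q/n_i, so the layer transit time is t_i = b_i·n_i / q:
  layer 1 (clean gravel): t_1 = 9.52 × 0.30 / 1.053e-05 = 2.713e+05 d
  layer 2 (clay): t_2 = 8.26 × 0.03 / 1.053e-05 = 23543 d
Total t = Σ t_i = 2.949e+05 days = 807.4 years.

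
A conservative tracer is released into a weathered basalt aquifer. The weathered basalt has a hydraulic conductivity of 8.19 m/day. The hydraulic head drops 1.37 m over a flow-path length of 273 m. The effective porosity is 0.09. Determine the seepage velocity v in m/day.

0.457

Hydraulic gradient i = Δh / L = 1.37 / 273 = 0.005018.
Darcy flux q = K · i = 8.190 × 0.005018 = 0.04110 m/day.
Seepage velocity v = q / n_e = 0.04110 / 0.09 = 0.4567 m/day.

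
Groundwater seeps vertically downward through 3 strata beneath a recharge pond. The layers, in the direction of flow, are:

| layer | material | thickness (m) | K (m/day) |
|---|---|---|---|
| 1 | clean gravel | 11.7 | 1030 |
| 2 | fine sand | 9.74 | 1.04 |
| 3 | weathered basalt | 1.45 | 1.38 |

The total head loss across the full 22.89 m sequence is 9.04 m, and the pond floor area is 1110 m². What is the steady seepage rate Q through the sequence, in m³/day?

962

Flow is perpendicular to layering, so the layers act in series and the equivalent K is the thickness-weighted harmonic mean.
Total thickness L = 11.7 + 9.74 + 1.45 = 22.89 m.
Σ(b_i/K_i) = 11.7/1030 + 9.74/1.04 + 1.45/1.38 = 10.43 d.
K_eq = L / Σ(b_i/K_i) = 22.89 / 10.43 = 2.195 m/day.
Q = K_eq · A · (Δh/L) = 2.195 × 1110 × (9.04/22.89) = 962.3 m³/day.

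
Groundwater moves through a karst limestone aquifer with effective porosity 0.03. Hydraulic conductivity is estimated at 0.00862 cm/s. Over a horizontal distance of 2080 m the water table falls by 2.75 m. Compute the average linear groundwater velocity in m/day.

0.328

Convert K: 0.00862 cm/s × 864 = 7.448 m/day.
Hydraulic gradient i = Δh / L = 2.75 / 2080 = 0.001322.
Darcy flux q = K · i = 7.448 × 0.001322 = 0.009847 m/day.
Seepage velocity v = q / n_e = 0.009847 / 0.03 = 0.3282 m/day.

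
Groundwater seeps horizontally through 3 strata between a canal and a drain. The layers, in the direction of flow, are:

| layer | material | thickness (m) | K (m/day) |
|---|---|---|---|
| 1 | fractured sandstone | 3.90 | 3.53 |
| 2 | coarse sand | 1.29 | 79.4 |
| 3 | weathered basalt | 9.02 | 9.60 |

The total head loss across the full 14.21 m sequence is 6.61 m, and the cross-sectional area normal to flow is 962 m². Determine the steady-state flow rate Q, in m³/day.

Flow is perpendicular to layering, so the layers act in series and the equivalent K is the thickness-weighted harmonic mean.
Total thickness L = 3.90 + 1.29 + 9.02 = 14.21 m.
Σ(b_i/K_i) = 3.90/3.53 + 1.29/79.4 + 9.02/9.60 = 2.061 d.
K_eq = L / Σ(b_i/K_i) = 14.21 / 2.061 = 6.896 m/day.
Q = K_eq · A · (Δh/L) = 6.896 × 962 × (6.61/14.21) = 3086 m³/day.

3090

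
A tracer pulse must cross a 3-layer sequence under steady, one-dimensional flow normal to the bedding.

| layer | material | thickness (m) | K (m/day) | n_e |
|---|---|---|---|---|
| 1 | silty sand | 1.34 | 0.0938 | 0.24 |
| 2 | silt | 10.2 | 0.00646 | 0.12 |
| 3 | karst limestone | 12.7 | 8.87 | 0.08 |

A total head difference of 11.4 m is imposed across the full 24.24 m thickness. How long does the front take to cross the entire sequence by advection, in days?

358

With flow normal to the layers, continuity requires the same specific discharge q through every layer.
Σ(b_i/K_i) = 1.34/0.0938 + 10.2/0.00646 + 12.7/8.87 = 1595 d.
q = Δh / Σ(b_i/K_i) = 11.4 / 1595 = 0.007149 m/day.
In each layer the seepage velocity is v_i = q/n_i, so the layer transit time is t_i = b_i·n_i / q:
  layer 1 (silty sand): t_1 = 1.34 × 0.24 / 0.007149 = 44.99 d
  layer 2 (silt): t_2 = 10.2 × 0.12 / 0.007149 = 171.2 d
  layer 3 (karst limestone): t_3 = 12.7 × 0.08 / 0.007149 = 142.1 d
Total t = Σ t_i = 358.3 days.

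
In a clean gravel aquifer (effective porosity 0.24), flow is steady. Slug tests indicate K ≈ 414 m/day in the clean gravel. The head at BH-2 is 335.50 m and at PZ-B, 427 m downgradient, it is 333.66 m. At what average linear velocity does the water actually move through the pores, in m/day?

7.43

Hydraulic gradient i = (335.50 − 333.66) / 427 = 1.84 / 427 = 0.004309.
Darcy flux q = K · i = 414.0 × 0.004309 = 1.784 m/day.
Seepage velocity v = q / n_e = 1.784 / 0.24 = 7.433 m/day.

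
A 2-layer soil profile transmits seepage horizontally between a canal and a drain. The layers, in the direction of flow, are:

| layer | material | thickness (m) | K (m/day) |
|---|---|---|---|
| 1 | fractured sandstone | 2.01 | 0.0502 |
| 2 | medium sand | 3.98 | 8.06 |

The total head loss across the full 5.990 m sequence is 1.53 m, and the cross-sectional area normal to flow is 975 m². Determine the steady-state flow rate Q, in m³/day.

Flow is perpendicular to layering, so the layers act in series and the equivalent K is the thickness-weighted harmonic mean.
Total thickness L = 2.01 + 3.98 = 5.990 m.
Σ(b_i/K_i) = 2.01/0.0502 + 3.98/8.06 = 40.53 d.
K_eq = L / Σ(b_i/K_i) = 5.990 / 40.53 = 0.1478 m/day.
Q = K_eq · A · (Δh/L) = 0.1478 × 975 × (1.53/5.990) = 36.80 m³/day.

36.8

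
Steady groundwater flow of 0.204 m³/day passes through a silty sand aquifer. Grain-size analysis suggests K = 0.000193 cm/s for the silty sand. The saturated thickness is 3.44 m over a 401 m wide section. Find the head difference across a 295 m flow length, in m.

0.262

Convert K: 0.000193 cm/s × 864 = 0.1668 m/day.
Cross-sectional area A = 401 × 3.44 = 1379 m².
From Q = K·A·i, i = Q / (K·A) = 0.204 / (0.1668 × 1379) = 0.0008869.
Head loss Δh = i · L = 0.0008869 × 295 = 0.2616 m.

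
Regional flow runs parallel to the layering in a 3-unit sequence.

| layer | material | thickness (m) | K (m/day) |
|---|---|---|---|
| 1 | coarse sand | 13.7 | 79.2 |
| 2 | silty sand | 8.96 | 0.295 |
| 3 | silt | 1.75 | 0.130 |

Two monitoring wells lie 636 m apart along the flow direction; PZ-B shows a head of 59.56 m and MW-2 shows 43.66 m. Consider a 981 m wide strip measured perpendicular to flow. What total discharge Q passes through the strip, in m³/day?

Flow is parallel to layering, so each bed carries its own Darcy discharge and the transmissivities add.
Σ(K_i·b_i) = 79.2×13.7 + 0.295×8.96 + 0.130×1.75 = 1088 m²/day.
Hydraulic gradient i = (59.56 − 43.66) / 636 = 15.9 / 636 = 0.02500.
Q = Σ(K_i·b_i) · W · i = 1088 × 981 × 0.02500 = 26681 m³/day.

26700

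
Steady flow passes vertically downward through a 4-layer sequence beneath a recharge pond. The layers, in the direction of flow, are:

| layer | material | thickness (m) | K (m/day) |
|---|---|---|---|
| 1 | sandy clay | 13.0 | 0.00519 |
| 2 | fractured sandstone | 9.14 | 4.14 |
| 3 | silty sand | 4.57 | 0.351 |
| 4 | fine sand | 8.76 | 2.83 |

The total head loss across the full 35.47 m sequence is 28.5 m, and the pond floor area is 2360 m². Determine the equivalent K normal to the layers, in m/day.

Flow is perpendicular to layering, so the layers act in series and the equivalent K is the thickness-weighted harmonic mean.
Total thickness L = 13.0 + 9.14 + 4.57 + 8.76 = 35.47 m.
Σ(b_i/K_i) = 13.0/0.00519 + 9.14/4.14 + 4.57/0.351 + 8.76/2.83 = 2523 d.
K_eq = L / Σ(b_i/K_i) = 35.47 / 2523 = 0.01406 m/day.

0.0141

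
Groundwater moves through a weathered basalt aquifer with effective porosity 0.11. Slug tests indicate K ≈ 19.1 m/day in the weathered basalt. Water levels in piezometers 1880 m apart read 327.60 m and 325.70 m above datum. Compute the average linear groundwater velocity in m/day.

0.175

Hydraulic gradient i = (327.60 − 325.70) / 1880 = 1.9 / 1880 = 0.001011.
Darcy flux q = K · i = 19.10 × 0.001011 = 0.01930 m/day.
Seepage velocity v = q / n_e = 0.01930 / 0.11 = 0.1755 m/day.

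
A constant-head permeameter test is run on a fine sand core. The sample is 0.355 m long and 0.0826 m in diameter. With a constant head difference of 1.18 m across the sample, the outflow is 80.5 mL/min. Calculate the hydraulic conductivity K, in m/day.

Cross-sectional area A = π·(d/2)² = π × (0.0826/2)² = 0.005359 m².
Convert discharge: 80.5 mL/min = 1.342e-06 m³/s.
Darcy's law rearranged: K = Q·L / (A·Δh) = 1.342e-06 × 0.355 / (0.005359 × 1.18) = 7.533e-05 m/s = 6.508 m/day.

6.51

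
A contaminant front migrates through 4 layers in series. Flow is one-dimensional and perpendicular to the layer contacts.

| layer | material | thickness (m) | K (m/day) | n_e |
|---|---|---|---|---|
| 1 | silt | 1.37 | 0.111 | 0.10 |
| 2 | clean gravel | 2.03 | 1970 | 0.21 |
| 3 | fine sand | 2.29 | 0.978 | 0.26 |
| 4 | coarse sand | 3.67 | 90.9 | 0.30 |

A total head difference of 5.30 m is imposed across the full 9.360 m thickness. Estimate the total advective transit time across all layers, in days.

With flow normal to the layers, continuity requires the same specific discharge q through every layer.
Σ(b_i/K_i) = 1.37/0.111 + 2.03/1970 + 2.29/0.978 + 3.67/90.9 = 14.73 d.
q = Δh / Σ(b_i/K_i) = 5.30 / 14.73 = 0.3599 m/day.
In each layer the seepage velocity is v_i = q/n_i, so the layer transit time is t_i = b_i·n_i / q:
  layer 1 (silt): t_1 = 1.37 × 0.10 / 0.3599 = 0.3806 d
  layer 2 (clean gravel): t_2 = 2.03 × 0.21 / 0.3599 = 1.184 d
  layer 3 (fine sand): t_3 = 2.29 × 0.26 / 0.3599 = 1.654 d
  layer 4 (coarse sand): t_4 = 3.67 × 0.30 / 0.3599 = 3.059 d
Total t = Σ t_i = 6.278 days.

6.28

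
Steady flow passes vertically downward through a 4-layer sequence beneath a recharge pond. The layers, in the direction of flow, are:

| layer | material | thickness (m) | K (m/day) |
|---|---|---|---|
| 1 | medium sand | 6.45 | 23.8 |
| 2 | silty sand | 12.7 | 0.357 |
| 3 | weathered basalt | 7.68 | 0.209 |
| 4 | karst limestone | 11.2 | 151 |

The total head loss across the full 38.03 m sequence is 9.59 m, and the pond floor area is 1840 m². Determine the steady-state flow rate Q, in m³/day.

243

Flow is perpendicular to layering, so the layers act in series and the equivalent K is the thickness-weighted harmonic mean.
Total thickness L = 6.45 + 12.7 + 7.68 + 11.2 = 38.03 m.
Σ(b_i/K_i) = 6.45/23.8 + 12.7/0.357 + 7.68/0.209 + 11.2/151 = 72.67 d.
K_eq = L / Σ(b_i/K_i) = 38.03 / 72.67 = 0.5234 m/day.
Q = K_eq · A · (Δh/L) = 0.5234 × 1840 × (9.59/38.03) = 242.8 m³/day.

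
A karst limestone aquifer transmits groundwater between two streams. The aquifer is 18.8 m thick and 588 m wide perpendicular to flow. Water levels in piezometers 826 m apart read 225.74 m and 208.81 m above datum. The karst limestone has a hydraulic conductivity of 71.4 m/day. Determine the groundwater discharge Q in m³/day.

Cross-sectional area A = 588 × 18.8 = 11054 m².
Hydraulic gradient i = (225.74 − 208.81) / 826 = 16.93 / 826 = 0.02050.
Darcy's law: Q = K · A · i = 71.40 × 11054 × 0.02050 = 16177 m³/day.

16200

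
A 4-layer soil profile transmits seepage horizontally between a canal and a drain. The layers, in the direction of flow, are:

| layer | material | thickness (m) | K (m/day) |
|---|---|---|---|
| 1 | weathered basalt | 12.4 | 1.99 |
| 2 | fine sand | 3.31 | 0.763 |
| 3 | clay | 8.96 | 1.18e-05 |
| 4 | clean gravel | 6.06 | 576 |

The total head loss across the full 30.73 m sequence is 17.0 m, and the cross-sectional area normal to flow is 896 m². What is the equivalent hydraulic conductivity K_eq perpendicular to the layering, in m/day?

Flow is perpendicular to layering, so the layers act in series and the equivalent K is the thickness-weighted harmonic mean.
Total thickness L = 12.4 + 3.31 + 8.96 + 6.06 = 30.73 m.
Σ(b_i/K_i) = 12.4/1.99 + 3.31/0.763 + 8.96/1.18e-05 + 6.06/576 = 7.593e+05 d.
K_eq = L / Σ(b_i/K_i) = 30.73 / 7.593e+05 = 4.047e-05 m/day.

4.05e-05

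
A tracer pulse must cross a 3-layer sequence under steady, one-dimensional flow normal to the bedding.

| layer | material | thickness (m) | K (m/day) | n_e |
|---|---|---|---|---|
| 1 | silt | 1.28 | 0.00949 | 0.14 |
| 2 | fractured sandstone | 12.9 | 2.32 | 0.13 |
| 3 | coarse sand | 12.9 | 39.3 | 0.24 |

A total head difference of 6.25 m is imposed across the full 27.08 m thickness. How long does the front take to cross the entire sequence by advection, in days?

112

With flow normal to the layers, continuity requires the same specific discharge q through every layer.
Σ(b_i/K_i) = 1.28/0.00949 + 12.9/2.32 + 12.9/39.3 = 140.8 d.
q = Δh / Σ(b_i/K_i) = 6.25 / 140.8 = 0.04440 m/day.
In each layer the seepage velocity is v_i = q/n_i, so the layer transit time is t_i = b_i·n_i / q:
  layer 1 (silt): t_1 = 1.28 × 0.14 / 0.04440 = 4.036 d
  layer 2 (fractured sandstone): t_2 = 12.9 × 0.13 / 0.04440 = 37.77 d
  layer 3 (coarse sand): t_3 = 12.9 × 0.24 / 0.04440 = 69.73 d
Total t = Σ t_i = 111.5 days.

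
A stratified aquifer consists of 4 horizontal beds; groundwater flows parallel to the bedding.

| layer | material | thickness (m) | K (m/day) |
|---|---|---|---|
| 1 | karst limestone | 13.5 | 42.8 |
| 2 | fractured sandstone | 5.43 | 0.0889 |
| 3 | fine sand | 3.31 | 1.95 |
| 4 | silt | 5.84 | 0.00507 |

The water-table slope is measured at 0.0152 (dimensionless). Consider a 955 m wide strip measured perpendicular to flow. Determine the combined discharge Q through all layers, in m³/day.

Flow is parallel to layering, so each bed carries its own Darcy discharge and the transmissivities add.
Σ(K_i·b_i) = 42.8×13.5 + 0.0889×5.43 + 1.95×3.31 + 0.00507×5.84 = 584.8 m²/day.
Hydraulic gradient i = 0.0152.
Q = Σ(K_i·b_i) · W · i = 584.8 × 955 × 0.01520 = 8488 m³/day.

8490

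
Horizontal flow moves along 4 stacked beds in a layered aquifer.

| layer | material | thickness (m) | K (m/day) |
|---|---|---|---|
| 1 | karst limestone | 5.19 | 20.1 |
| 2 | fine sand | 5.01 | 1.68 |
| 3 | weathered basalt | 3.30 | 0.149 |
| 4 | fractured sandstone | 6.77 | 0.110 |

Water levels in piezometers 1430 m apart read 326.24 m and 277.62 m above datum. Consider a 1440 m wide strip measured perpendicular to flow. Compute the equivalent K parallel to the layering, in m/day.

Flow is parallel to layering, so each bed carries its own Darcy discharge and the transmissivities add.
Σ(K_i·b_i) = 20.1×5.19 + 1.68×5.01 + 0.149×3.30 + 0.110×6.77 = 114.0 m²/day.
Total thickness b = 20.27 m, so K_eq = Σ(K_i·b_i)/b = 5.623 m/day.

5.62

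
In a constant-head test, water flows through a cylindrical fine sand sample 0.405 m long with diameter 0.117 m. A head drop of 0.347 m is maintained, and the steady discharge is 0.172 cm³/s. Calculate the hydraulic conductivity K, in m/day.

Cross-sectional area A = π·(d/2)² = π × (0.117/2)² = 0.01075 m².
Convert discharge: 0.172 cm³/s = 1.720e-07 m³/s.
Darcy's law rearranged: K = Q·L / (A·Δh) = 1.720e-07 × 0.405 / (0.01075 × 0.347) = 1.867e-05 m/s = 1.613 m/day.

1.61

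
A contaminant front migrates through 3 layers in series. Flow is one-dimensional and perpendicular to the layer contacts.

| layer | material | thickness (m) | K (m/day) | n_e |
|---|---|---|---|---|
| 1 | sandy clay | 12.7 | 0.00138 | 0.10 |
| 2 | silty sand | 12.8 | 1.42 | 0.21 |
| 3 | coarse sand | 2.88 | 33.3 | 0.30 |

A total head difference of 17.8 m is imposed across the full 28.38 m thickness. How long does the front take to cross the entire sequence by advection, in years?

6.83

With flow normal to the layers, continuity requires the same specific discharge q through every layer.
Σ(b_i/K_i) = 12.7/0.00138 + 12.8/1.42 + 2.88/33.3 = 9212 d.
q = Δh / Σ(b_i/K_i) = 17.8 / 9212 = 0.001932 m/day.
In each layer the seepage velocity is v_i = q/n_i, so the layer transit time is t_i = b_i·n_i / q:
  layer 1 (sandy clay): t_1 = 12.7 × 0.10 / 0.001932 = 657.3 d
  layer 2 (silty sand): t_2 = 12.8 × 0.21 / 0.001932 = 1391 d
  layer 3 (coarse sand): t_3 = 2.88 × 0.30 / 0.001932 = 447.1 d
Total t = Σ t_i = 2496 days = 6.832 years.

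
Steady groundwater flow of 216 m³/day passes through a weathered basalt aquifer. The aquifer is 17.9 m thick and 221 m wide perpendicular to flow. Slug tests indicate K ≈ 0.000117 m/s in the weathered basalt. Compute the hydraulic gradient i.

Convert K: 0.000117 m/s × 86400 = 10.11 m/day.
Cross-sectional area A = 221 × 17.9 = 3956 m².
From Q = K·A·i, i = Q / (K·A) = 216 / (10.11 × 3956) = 0.005401.

0.00540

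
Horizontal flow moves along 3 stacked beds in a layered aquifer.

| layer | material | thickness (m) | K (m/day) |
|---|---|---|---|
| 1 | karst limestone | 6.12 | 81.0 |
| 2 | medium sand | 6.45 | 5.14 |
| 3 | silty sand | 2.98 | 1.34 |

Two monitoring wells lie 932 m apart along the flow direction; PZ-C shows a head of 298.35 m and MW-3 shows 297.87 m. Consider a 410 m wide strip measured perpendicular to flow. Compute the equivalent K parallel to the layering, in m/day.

34.3

Flow is parallel to layering, so each bed carries its own Darcy discharge and the transmissivities add.
Σ(K_i·b_i) = 81.0×6.12 + 5.14×6.45 + 1.34×2.98 = 532.9 m²/day.
Total thickness b = 15.55 m, so K_eq = Σ(K_i·b_i)/b = 34.27 m/day.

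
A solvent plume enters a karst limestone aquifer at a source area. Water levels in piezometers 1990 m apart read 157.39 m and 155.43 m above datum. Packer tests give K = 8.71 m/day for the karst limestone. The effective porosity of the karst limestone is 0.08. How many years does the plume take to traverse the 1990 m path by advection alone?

50.8

Hydraulic gradient i = (157.39 − 155.43) / 1990 = 1.96 / 1990 = 0.0009849.
Darcy flux q = K · i = 8.710 × 0.0009849 = 0.008579 m/day.
Seepage velocity v = q / n_e = 0.008579 / 0.08 = 0.1072 m/day.
Travel time t = L / v = 1990 / 0.1072 = 18558 days = 50.81 years.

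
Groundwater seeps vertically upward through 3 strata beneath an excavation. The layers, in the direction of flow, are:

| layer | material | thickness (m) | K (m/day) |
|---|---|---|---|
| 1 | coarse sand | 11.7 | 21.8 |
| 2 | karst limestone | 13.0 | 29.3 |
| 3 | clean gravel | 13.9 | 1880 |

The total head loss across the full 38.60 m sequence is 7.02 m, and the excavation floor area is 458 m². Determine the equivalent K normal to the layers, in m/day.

Flow is perpendicular to layering, so the layers act in series and the equivalent K is the thickness-weighted harmonic mean.
Total thickness L = 11.7 + 13.0 + 13.9 = 38.60 m.
Σ(b_i/K_i) = 11.7/21.8 + 13.0/29.3 + 13.9/1880 = 0.9878 d.
K_eq = L / Σ(b_i/K_i) = 38.60 / 0.9878 = 39.08 m/day.

39.1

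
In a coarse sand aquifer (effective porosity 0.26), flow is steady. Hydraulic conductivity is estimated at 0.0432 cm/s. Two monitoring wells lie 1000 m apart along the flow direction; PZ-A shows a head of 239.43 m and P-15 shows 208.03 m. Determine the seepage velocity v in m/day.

Convert K: 0.0432 cm/s × 864 = 37.32 m/day.
Hydraulic gradient i = (239.43 − 208.03) / 1000 = 31.4 / 1000 = 0.03140.
Darcy flux q = K · i = 37.32 × 0.03140 = 1.172 m/day.
Seepage velocity v = q / n_e = 1.172 / 0.26 = 4.508 m/day.

4.51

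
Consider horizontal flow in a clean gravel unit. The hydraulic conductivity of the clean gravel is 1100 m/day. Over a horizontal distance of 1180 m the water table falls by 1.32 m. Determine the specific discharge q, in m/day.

Hydraulic gradient i = Δh / L = 1.32 / 1180 = 0.001119.
Specific discharge q = K · i = 1100 × 0.001119 = 1.231 m/day.

1.23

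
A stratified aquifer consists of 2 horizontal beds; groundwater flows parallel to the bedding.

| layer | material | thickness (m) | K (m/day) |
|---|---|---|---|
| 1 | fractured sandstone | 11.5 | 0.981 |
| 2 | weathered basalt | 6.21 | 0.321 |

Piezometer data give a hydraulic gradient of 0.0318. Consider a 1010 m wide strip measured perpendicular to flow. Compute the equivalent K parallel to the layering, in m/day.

0.750

Flow is parallel to layering, so each bed carries its own Darcy discharge and the transmissivities add.
Σ(K_i·b_i) = 0.981×11.5 + 0.321×6.21 = 13.27 m²/day.
Total thickness b = 17.71 m, so K_eq = Σ(K_i·b_i)/b = 0.7496 m/day.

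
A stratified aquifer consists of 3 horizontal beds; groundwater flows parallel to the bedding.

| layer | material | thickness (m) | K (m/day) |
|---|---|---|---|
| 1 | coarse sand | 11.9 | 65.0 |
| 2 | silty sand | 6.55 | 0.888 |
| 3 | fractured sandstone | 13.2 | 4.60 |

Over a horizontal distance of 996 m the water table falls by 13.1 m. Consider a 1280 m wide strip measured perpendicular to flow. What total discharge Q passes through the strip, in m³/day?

14100

Flow is parallel to layering, so each bed carries its own Darcy discharge and the transmissivities add.
Σ(K_i·b_i) = 65.0×11.9 + 0.888×6.55 + 4.60×13.2 = 840.0 m²/day.
Hydraulic gradient i = Δh / L = 13.1 / 996 = 0.01315.
Q = Σ(K_i·b_i) · W · i = 840.0 × 1280 × 0.01315 = 14142 m³/day.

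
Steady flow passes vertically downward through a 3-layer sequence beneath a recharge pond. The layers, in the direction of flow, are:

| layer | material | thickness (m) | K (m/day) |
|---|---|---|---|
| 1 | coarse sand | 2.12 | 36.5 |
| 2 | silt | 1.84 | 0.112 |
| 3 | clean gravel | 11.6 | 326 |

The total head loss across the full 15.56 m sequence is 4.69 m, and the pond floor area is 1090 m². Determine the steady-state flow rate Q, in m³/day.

Flow is perpendicular to layering, so the layers act in series and the equivalent K is the thickness-weighted harmonic mean.
Total thickness L = 2.12 + 1.84 + 11.6 = 15.56 m.
Σ(b_i/K_i) = 2.12/36.5 + 1.84/0.112 + 11.6/326 = 16.52 d.
K_eq = L / Σ(b_i/K_i) = 15.56 / 16.52 = 0.9418 m/day.
Q = K_eq · A · (Δh/L) = 0.9418 × 1090 × (4.69/15.56) = 309.4 m³/day.

309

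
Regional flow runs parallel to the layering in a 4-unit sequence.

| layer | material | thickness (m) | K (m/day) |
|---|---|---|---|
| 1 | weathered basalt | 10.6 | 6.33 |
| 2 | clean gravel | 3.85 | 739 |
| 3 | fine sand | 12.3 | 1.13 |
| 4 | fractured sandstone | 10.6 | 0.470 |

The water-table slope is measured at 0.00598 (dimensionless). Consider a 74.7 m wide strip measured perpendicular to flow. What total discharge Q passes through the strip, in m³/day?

1310

Flow is parallel to layering, so each bed carries its own Darcy discharge and the transmissivities add.
Σ(K_i·b_i) = 6.33×10.6 + 739×3.85 + 1.13×12.3 + 0.470×10.6 = 2931 m²/day.
Hydraulic gradient i = 0.00598.
Q = Σ(K_i·b_i) · W · i = 2931 × 74.7 × 0.005980 = 1309 m³/day.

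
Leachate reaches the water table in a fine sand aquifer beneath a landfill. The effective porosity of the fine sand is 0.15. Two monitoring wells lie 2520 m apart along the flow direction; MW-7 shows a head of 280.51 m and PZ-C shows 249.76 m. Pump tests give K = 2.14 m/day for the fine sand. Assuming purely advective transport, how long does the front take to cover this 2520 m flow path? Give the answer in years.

39.6

Hydraulic gradient i = (280.51 − 249.76) / 2520 = 30.75 / 2520 = 0.01220.
Darcy flux q = K · i = 2.140 × 0.01220 = 0.02611 m/day.
Seepage velocity v = q / n_e = 0.02611 / 0.15 = 0.1741 m/day.
Travel time t = L / v = 2520 / 0.1741 = 14475 days = 39.63 years.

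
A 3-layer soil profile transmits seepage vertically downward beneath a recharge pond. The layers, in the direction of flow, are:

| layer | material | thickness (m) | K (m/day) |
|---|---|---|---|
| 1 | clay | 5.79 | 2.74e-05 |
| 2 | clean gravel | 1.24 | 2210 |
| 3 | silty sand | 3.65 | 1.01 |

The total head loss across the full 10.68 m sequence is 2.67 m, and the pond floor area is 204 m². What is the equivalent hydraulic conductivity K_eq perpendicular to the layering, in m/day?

Flow is perpendicular to layering, so the layers act in series and the equivalent K is the thickness-weighted harmonic mean.
Total thickness L = 5.79 + 1.24 + 3.65 = 10.68 m.
Σ(b_i/K_i) = 5.79/2.74e-05 + 1.24/2210 + 3.65/1.01 = 2.113e+05 d.
K_eq = L / Σ(b_i/K_i) = 10.68 / 2.113e+05 = 5.054e-05 m/day.

5.05e-05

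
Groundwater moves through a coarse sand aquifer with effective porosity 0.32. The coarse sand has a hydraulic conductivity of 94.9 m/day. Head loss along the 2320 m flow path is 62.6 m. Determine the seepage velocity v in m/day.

8.00

Hydraulic gradient i = Δh / L = 62.6 / 2320 = 0.02698.
Darcy flux q = K · i = 94.90 × 0.02698 = 2.561 m/day.
Seepage velocity v = q / n_e = 2.561 / 0.32 = 8.002 m/day.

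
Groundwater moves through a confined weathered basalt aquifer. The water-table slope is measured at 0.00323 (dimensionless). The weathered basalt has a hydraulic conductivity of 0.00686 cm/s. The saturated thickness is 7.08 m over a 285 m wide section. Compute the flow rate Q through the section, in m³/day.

38.6

Convert K: 0.00686 cm/s × 864 = 5.927 m/day.
Cross-sectional area A = 285 × 7.08 = 2018 m².
Hydraulic gradient i = 0.00323.
Darcy's law: Q = K · A · i = 5.927 × 2018 × 0.003230 = 38.63 m³/day.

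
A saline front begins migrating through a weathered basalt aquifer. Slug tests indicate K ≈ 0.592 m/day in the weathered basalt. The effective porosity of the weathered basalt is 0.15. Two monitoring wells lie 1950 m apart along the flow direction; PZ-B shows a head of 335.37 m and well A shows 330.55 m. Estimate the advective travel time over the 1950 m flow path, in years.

Hydraulic gradient i = (335.37 − 330.55) / 1950 = 4.82 / 1950 = 0.002472.
Darcy flux q = K · i = 0.5920 × 0.002472 = 0.001463 m/day.
Seepage velocity v = q / n_e = 0.001463 / 0.15 = 0.009755 m/day.
Travel time t = L / v = 1950 / 0.009755 = 1.999e+05 days = 547.3 years.

547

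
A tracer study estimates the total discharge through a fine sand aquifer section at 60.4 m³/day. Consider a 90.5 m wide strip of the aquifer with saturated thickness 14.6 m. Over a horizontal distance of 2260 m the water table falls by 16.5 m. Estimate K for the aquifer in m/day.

6.26

Cross-sectional area A = 90.5 × 14.6 = 1321 m².
Hydraulic gradient i = Δh / L = 16.5 / 2260 = 0.007301.
From Q = K·A·i, K = Q / (A·i) = 60.4 / (1321 × 0.007301) = 6.261 m/day.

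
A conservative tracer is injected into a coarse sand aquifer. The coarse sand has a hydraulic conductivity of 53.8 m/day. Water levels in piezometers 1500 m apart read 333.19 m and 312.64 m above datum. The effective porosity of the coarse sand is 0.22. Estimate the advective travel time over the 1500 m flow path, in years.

Hydraulic gradient i = (333.19 − 312.64) / 1500 = 20.55 / 1500 = 0.01370.
Darcy flux q = K · i = 53.80 × 0.01370 = 0.7371 m/day.
Seepage velocity v = q / n_e = 0.7371 / 0.22 = 3.350 m/day.
Travel time t = L / v = 1500 / 3.350 = 447.7 days = 1.226 years.

1.23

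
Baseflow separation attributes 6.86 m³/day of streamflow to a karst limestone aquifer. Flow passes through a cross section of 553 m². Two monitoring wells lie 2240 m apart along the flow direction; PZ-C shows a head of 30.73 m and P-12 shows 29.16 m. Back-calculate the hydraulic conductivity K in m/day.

Hydraulic gradient i = (30.73 − 29.16) / 2240 = 1.57 / 2240 = 0.0007009.
From Q = K·A·i, K = Q / (A·i) = 6.86 / (553.0 × 0.0007009) = 17.70 m/day.

17.7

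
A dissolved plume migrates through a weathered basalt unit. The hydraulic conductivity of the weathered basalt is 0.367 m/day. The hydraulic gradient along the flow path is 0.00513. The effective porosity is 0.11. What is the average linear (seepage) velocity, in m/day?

0.0171

Hydraulic gradient i = 0.00513.
Darcy flux q = K · i = 0.3670 × 0.005130 = 0.001883 m/day.
Seepage velocity v = q / n_e = 0.001883 / 0.11 = 0.01712 m/day.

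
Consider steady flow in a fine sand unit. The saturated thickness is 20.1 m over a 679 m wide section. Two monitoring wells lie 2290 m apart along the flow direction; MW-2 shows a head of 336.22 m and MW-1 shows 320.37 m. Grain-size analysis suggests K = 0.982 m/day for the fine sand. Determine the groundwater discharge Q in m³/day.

Cross-sectional area A = 679 × 20.1 = 13648 m².
Hydraulic gradient i = (336.22 − 320.37) / 2290 = 15.85 / 2290 = 0.006921.
Darcy's law: Q = K · A · i = 0.9820 × 13648 × 0.006921 = 92.76 m³/day.

92.8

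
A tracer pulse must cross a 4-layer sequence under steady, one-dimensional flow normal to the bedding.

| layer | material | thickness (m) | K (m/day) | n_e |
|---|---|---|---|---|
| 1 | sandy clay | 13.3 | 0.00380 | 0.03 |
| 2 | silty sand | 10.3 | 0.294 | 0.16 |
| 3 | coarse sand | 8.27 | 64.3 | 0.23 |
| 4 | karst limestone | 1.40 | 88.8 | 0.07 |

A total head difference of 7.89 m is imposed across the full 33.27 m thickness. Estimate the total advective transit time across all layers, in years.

4.96

With flow normal to the layers, continuity requires the same specific discharge q through every layer.
Σ(b_i/K_i) = 13.3/0.00380 + 10.3/0.294 + 8.27/64.3 + 1.40/88.8 = 3535 d.
q = Δh / Σ(b_i/K_i) = 7.89 / 3535 = 0.002232 m/day.
In each layer the seepage velocity is v_i = q/n_i, so the layer transit time is t_i = b_i·n_i / q:
  layer 1 (sandy clay): t_1 = 13.3 × 0.03 / 0.002232 = 178.8 d
  layer 2 (silty sand): t_2 = 10.3 × 0.16 / 0.002232 = 738.4 d
  layer 3 (coarse sand): t_3 = 8.27 × 0.23 / 0.002232 = 852.3 d
  layer 4 (karst limestone): t_4 = 1.40 × 0.07 / 0.002232 = 43.91 d
Total t = Σ t_i = 1813 days = 4.965 years.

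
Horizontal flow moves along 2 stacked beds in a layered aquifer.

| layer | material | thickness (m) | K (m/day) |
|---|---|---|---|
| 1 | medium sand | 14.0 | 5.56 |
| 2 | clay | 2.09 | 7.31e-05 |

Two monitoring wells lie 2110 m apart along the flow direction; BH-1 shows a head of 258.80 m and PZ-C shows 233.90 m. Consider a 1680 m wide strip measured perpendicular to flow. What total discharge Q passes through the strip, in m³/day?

1540

Flow is parallel to layering, so each bed carries its own Darcy discharge and the transmissivities add.
Σ(K_i·b_i) = 5.56×14.0 + 7.31e-05×2.09 = 77.84 m²/day.
Hydraulic gradient i = (258.80 − 233.90) / 2110 = 24.9 / 2110 = 0.01180.
Q = Σ(K_i·b_i) · W · i = 77.84 × 1680 × 0.01180 = 1543 m³/day.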